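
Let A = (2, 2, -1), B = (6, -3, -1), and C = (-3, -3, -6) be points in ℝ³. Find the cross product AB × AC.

AB = (4, -5, 0)
AC = (-5, -5, -5)
i: (-5)·(-5) - 0·(-5) = 25 - 0 = 25
j: 0·(-5) - 4·(-5) = 0 - (-20) = 20
k: 4·(-5) - (-5)·(-5) = -20 - 25 = -45
AB × AC = (25, 20, -45)

(25, 20, -45)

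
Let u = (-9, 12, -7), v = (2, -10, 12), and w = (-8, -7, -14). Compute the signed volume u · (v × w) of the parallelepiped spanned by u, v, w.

-2174

v × w:
i: (-10)·(-14) - 12·(-7) = 140 - (-84) = 224
j: 12·(-8) - 2·(-14) = -96 - (-28) = -68
k: 2·(-7) - (-10)·(-8) = -14 - 80 = -94
v × w = (224, -68, -94)
u · (v × w) = (-9)·224 + 12·(-68) + (-7)·(-94) = -2016 - 816 + 658 = -2174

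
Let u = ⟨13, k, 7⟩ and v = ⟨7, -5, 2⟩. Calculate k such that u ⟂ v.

u · v = 13·7 + k·(-5) + 7·2 = 105 - 5k
Set equal to 0: -5k = -105, so k = 21.

21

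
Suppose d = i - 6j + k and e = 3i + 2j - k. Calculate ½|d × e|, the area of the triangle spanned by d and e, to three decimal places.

i: (-6)·(-1) - 1·2 = 6 - 2 = 4
j: 1·3 - 1·(-1) = 3 - (-1) = 4
k: 1·2 - (-6)·3 = 2 - (-18) = 20
d × e = (4, 4, 20)
|d × e| = √(4² + 4² + 20²) = √432 ≈ 20.7846
area = ½ · 20.7846 ≈ 10.392

10.392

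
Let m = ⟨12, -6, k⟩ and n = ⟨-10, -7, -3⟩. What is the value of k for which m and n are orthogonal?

m · n = 12·(-10) + (-6)·(-7) + k·(-3) = -78 - 3k
Set equal to 0: -3k = 78, so k = -26.

-26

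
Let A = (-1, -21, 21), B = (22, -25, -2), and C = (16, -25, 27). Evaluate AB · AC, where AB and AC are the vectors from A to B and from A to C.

AB = B − A = (23, -4, -23)
AC = C − A = (17, -4, 6)
AB · AC = 23·17 + (-4)·(-4) + (-23)·6 = 391 + 16 - 138 = 269

269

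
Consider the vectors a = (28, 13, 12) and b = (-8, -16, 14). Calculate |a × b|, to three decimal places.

704.525

i: 13·14 - 12·(-16) = 182 - (-192) = 374
j: 12·(-8) - 28·14 = -96 - 392 = -488
k: 28·(-16) - 13·(-8) = -448 - (-104) = -344
a × b = (374, -488, -344)
|a × b| = √(374² + (-488)² + (-344)²) = √496356 ≈ 704.5254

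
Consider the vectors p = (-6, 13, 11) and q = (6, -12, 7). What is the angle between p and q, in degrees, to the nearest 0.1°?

p · q = (-6)·6 + 13·(-12) + 11·7 = -36 - 156 + 77 = -115
|p|² = 36 + 169 + 121 = 326,  |p| = √326 ≈ 18.055470
|q|² = 36 + 144 + 49 = 229,  |q| = √229 ≈ 15.132746
cos θ = -115 / (18.055470 · 15.132746) ≈ -0.42089
θ = arccos(-0.42089) ≈ 114.9°

114.9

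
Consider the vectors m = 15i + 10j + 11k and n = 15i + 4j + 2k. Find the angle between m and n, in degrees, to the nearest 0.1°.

m · n = 15·15 + 10·4 + 11·2 = 225 + 40 + 22 = 287
|m|² = 225 + 100 + 121 = 446,  |m| = √446 ≈ 21.118712
|n|² = 225 + 16 + 4 = 245,  |n| = √245 ≈ 15.652476
cos θ = 287 / (21.118712 · 15.652476) ≈ 0.86822
θ = arccos(0.86822) ≈ 29.7°

29.7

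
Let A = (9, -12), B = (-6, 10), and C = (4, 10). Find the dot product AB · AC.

559

AB = B − A = (-15, 22)
AC = C − A = (-5, 22)
AB · AC = (-15)·(-5) + 22·22 = 75 + 484 = 559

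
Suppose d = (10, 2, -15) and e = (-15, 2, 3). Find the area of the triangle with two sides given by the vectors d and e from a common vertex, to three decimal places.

i: 2·3 - (-15)·2 = 6 - (-30) = 36
j: (-15)·(-15) - 10·3 = 225 - 30 = 195
k: 10·2 - 2·(-15) = 20 - (-30) = 50
d × e = (36, 195, 50)
|d × e| = √(36² + 195² + 50²) = √41821 ≈ 204.5018
area = ½ · 204.5018 ≈ 102.251

102.251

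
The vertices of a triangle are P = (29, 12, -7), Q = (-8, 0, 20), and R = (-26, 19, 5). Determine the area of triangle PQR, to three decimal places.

713.991

PQ = (-37, -12, 27),  PR = (-55, 7, 12)
i: (-12)·12 - 27·7 = -144 - 189 = -333
j: 27·(-55) - (-37)·12 = -1485 - (-444) = -1041
k: (-37)·7 - (-12)·(-55) = -259 - 660 = -919
PQ × PR = (-333, -1041, -919)
|PQ × PR| = √2039131 ≈ 1427.9814
area = ½ · 1427.9814 ≈ 713.991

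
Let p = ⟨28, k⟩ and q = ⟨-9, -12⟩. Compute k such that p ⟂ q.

p · q = 28·(-9) + k·(-12) = -252 - 12k
Set equal to 0: -12k = 252, so k = -21.

-21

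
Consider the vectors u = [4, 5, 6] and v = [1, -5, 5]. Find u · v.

9

u · v = 4·1 + 5·(-5) + 6·5 = 4 - 25 + 30 = 9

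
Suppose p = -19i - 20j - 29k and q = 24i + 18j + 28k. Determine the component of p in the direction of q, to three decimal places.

p · q = (-19)·24 + (-20)·18 + (-29)·28 = -456 - 360 - 812 = -1628
|q| = √(576 + 324 + 784) = √1684 ≈ 41.0366
comp_q p = -1628 / √1684 ≈ -39.672

-39.672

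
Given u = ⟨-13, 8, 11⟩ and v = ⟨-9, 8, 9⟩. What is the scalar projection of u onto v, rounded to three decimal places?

18.625

u · v = (-13)·(-9) + 8·8 + 11·9 = 117 + 64 + 99 = 280
|v| = √(81 + 64 + 81) = √226 ≈ 15.0333
comp_v u = 280 / √226 ≈ 18.625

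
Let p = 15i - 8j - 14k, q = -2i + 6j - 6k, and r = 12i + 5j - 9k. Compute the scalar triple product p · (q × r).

1508

q × r:
i: 6·(-9) - (-6)·5 = -54 - (-30) = -24
j: (-6)·12 - (-2)·(-9) = -72 - 18 = -90
k: (-2)·5 - 6·12 = -10 - 72 = -82
q × r = (-24, -90, -82)
p · (q × r) = 15·(-24) + (-8)·(-90) + (-14)·(-82) = -360 + 720 + 1148 = 1508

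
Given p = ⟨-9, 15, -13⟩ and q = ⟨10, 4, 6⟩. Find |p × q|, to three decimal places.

i: 15·6 - (-13)·4 = 90 - (-52) = 142
j: (-13)·10 - (-9)·6 = -130 - (-54) = -76
k: (-9)·4 - 15·10 = -36 - 150 = -186
p × q = (142, -76, -186)
|p × q| = √(142² + (-76)² + (-186)²) = √60536 ≈ 246.0406

246.041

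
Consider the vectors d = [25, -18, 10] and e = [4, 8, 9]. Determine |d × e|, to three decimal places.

i: (-18)·9 - 10·8 = -162 - 80 = -242
j: 10·4 - 25·9 = 40 - 225 = -185
k: 25·8 - (-18)·4 = 200 - (-72) = 272
d × e = (-242, -185, 272)
|d × e| = √((-242)² + (-185)² + 272²) = √166773 ≈ 408.3785

408.379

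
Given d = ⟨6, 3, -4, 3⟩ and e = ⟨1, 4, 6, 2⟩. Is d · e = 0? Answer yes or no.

yes

d · e = 6·1 + 3·4 + (-4)·6 + 3·2 = 6 + 12 - 24 + 6 = 0
Zero, so the vectors are orthogonal.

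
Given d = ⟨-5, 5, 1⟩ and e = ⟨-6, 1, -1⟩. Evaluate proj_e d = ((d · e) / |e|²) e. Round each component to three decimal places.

(-5.368, 0.895, -0.895)

d · e = (-5)·(-6) + 5·1 + 1·(-1) = 30 + 5 - 1 = 34
|e|² = 36 + 1 + 1 = 38
proj_e d = (34/38) · (-6, 1, -1) ≈ (-5.368, 0.895, -0.895)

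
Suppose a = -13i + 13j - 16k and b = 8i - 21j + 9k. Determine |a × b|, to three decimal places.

276.845

i: 13·9 - (-16)·(-21) = 117 - 336 = -219
j: (-16)·8 - (-13)·9 = -128 - (-117) = -11
k: (-13)·(-21) - 13·8 = 273 - 104 = 169
a × b = (-219, -11, 169)
|a × b| = √((-219)² + (-11)² + 169²) = √76643 ≈ 276.8447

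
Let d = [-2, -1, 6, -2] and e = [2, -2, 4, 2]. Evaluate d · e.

d · e = (-2)·2 + (-1)·(-2) + 6·4 + (-2)·2 = -4 + 2 + 24 - 4 = 18

18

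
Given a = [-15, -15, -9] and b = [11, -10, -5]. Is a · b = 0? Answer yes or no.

no

a · b = (-15)·11 + (-15)·(-10) + (-9)·(-5) = -165 + 150 + 45 = 30
Nonzero, so the vectors are not orthogonal.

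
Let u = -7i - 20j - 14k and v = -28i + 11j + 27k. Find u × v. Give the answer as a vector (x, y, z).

(-386, 581, -637)

i: (-20)·27 - (-14)·11 = -540 - (-154) = -386
j: (-14)·(-28) - (-7)·27 = 392 - (-189) = 581
k: (-7)·11 - (-20)·(-28) = -77 - 560 = -637
u × v = (-386, 581, -637)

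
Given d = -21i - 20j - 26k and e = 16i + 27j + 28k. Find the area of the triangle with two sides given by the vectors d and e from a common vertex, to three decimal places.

166.401

i: (-20)·28 - (-26)·27 = -560 - (-702) = 142
j: (-26)·16 - (-21)·28 = -416 - (-588) = 172
k: (-21)·27 - (-20)·16 = -567 - (-320) = -247
d × e = (142, 172, -247)
|d × e| = √(142² + 172² + (-247)²) = √110757 ≈ 332.8017
area = ½ · 332.8017 ≈ 166.401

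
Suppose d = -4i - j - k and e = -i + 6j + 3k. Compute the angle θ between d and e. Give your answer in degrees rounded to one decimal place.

d · e = (-4)·(-1) + (-1)·6 + (-1)·3 = 4 - 6 - 3 = -5
|d|² = 16 + 1 + 1 = 18,  |d| = √18 ≈ 4.242641
|e|² = 1 + 36 + 9 = 46,  |e| = √46 ≈ 6.782330
cos θ = -5 / (4.242641 · 6.782330) ≈ -0.17376
θ = arccos(-0.17376) ≈ 100.0°

100.0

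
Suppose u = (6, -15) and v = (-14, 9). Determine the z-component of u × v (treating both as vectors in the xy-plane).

-156

6·9 - (-15)·(-14) = 54 - 210 = -156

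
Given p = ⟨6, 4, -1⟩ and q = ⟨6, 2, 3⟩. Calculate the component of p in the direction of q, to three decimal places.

5.857

p · q = 6·6 + 4·2 + (-1)·3 = 36 + 8 - 3 = 41
|q| = √(36 + 4 + 9) = √49 ≈ 7.0000
comp_q p = 41 / √49 ≈ 5.857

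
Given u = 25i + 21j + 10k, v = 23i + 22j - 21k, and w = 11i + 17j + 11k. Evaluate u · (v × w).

v × w:
i: 22·11 - (-21)·17 = 242 - (-357) = 599
j: (-21)·11 - 23·11 = -231 - 253 = -484
k: 23·17 - 22·11 = 391 - 242 = 149
v × w = (599, -484, 149)
u · (v × w) = 25·599 + 21·(-484) + 10·149 = 14975 - 10164 + 1490 = 6301

6301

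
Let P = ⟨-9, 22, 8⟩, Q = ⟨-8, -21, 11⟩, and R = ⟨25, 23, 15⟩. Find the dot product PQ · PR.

PQ = Q − P = (1, -43, 3)
PR = R − P = (34, 1, 7)
PQ · PR = 1·34 + (-43)·1 + 3·7 = 34 - 43 + 21 = 12

12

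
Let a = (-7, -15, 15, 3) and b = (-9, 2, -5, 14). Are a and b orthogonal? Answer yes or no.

a · b = (-7)·(-9) + (-15)·2 + 15·(-5) + 3·14 = 63 - 30 - 75 + 42 = 0
Zero, so the vectors are orthogonal.

yes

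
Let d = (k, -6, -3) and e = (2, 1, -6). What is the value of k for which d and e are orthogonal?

d · e = k·2 + (-6)·1 + (-3)·(-6) = 12 + 2k
Set equal to 0: 2k = -12, so k = -6.

-6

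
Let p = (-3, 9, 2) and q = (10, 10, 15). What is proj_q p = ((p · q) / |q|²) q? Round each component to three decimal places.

(2.118, 2.118, 3.176)

p · q = (-3)·10 + 9·10 + 2·15 = -30 + 90 + 30 = 90
|q|² = 100 + 100 + 225 = 425
proj_q p = (90/425) · (10, 10, 15) ≈ (2.118, 2.118, 3.176)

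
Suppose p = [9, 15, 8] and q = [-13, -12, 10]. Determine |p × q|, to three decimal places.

325.148

i: 15·10 - 8·(-12) = 150 - (-96) = 246
j: 8·(-13) - 9·10 = -104 - 90 = -194
k: 9·(-12) - 15·(-13) = -108 - (-195) = 87
p × q = (246, -194, 87)
|p × q| = √(246² + (-194)² + 87²) = √105721 ≈ 325.1477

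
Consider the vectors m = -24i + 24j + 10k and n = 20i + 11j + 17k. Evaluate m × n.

(298, 608, -744)

i: 24·17 - 10·11 = 408 - 110 = 298
j: 10·20 - (-24)·17 = 200 - (-408) = 608
k: (-24)·11 - 24·20 = -264 - 480 = -744
m × n = (298, 608, -744)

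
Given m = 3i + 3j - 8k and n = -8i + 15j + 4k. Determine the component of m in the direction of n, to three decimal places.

m · n = 3·(-8) + 3·15 + (-8)·4 = -24 + 45 - 32 = -11
|n| = √(64 + 225 + 16) = √305 ≈ 17.4642
comp_n m = -11 / √305 ≈ -0.630

-0.630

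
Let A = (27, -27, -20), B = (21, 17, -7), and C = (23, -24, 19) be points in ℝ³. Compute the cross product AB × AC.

(1677, 182, 158)

AB = (-6, 44, 13)
AC = (-4, 3, 39)
i: 44·39 - 13·3 = 1716 - 39 = 1677
j: 13·(-4) - (-6)·39 = -52 - (-234) = 182
k: (-6)·3 - 44·(-4) = -18 - (-176) = 158
AB × AC = (1677, 182, 158)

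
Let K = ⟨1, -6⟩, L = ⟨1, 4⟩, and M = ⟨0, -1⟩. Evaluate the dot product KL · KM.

50

KL = L − K = (0, 10)
KM = M − K = (-1, 5)
KL · KM = 0·(-1) + 10·5 = 0 + 50 = 50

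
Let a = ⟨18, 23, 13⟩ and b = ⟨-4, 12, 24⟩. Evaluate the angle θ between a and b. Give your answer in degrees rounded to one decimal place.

53.5

a · b = 18·(-4) + 23·12 + 13·24 = -72 + 276 + 312 = 516
|a|² = 324 + 529 + 169 = 1022,  |a| = √1022 ≈ 31.968735
|b|² = 16 + 144 + 576 = 736,  |b| = √736 ≈ 27.129320
cos θ = 516 / (31.968735 · 27.129320) ≈ 0.59496
θ = arccos(0.59496) ≈ 53.5°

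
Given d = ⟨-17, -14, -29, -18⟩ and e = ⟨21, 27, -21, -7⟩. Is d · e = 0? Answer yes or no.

d · e = (-17)·21 + (-14)·27 + (-29)·(-21) + (-18)·(-7) = -357 - 378 + 609 + 126 = 0
Zero, so the vectors are orthogonal.

yes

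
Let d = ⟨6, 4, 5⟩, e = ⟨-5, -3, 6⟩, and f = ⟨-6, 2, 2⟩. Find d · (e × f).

-352

e × f:
i: (-3)·2 - 6·2 = -6 - 12 = -18
j: 6·(-6) - (-5)·2 = -36 - (-10) = -26
k: (-5)·2 - (-3)·(-6) = -10 - 18 = -28
e × f = (-18, -26, -28)
d · (e × f) = 6·(-18) + 4·(-26) + 5·(-28) = -108 - 104 - 140 = -352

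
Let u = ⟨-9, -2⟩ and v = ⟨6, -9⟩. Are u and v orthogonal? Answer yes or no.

no

u · v = (-9)·6 + (-2)·(-9) = -54 + 18 = -36
Nonzero, so the vectors are not orthogonal.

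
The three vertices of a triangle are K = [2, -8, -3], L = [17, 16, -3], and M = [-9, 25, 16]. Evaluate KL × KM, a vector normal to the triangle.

KL = (15, 24, 0)
KM = (-11, 33, 19)
i: 24·19 - 0·33 = 456 - 0 = 456
j: 0·(-11) - 15·19 = 0 - 285 = -285
k: 15·33 - 24·(-11) = 495 - (-264) = 759
KL × KM = (456, -285, 759)

(456, -285, 759)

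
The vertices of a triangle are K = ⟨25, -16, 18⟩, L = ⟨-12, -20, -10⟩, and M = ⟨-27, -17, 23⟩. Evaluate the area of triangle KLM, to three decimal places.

825.292

KL = (-37, -4, -28),  KM = (-52, -1, 5)
i: (-4)·5 - (-28)·(-1) = -20 - 28 = -48
j: (-28)·(-52) - (-37)·5 = 1456 - (-185) = 1641
k: (-37)·(-1) - (-4)·(-52) = 37 - 208 = -171
KL × KM = (-48, 1641, -171)
|KL × KM| = √2724426 ≈ 1650.5835
area = ½ · 1650.5835 ≈ 825.292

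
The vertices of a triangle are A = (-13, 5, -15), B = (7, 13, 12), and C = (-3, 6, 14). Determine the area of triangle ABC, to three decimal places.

188.232

AB = (20, 8, 27),  AC = (10, 1, 29)
i: 8·29 - 27·1 = 232 - 27 = 205
j: 27·10 - 20·29 = 270 - 580 = -310
k: 20·1 - 8·10 = 20 - 80 = -60
AB × AC = (205, -310, -60)
|AB × AC| = √141725 ≈ 376.4638
area = ½ · 376.4638 ≈ 188.232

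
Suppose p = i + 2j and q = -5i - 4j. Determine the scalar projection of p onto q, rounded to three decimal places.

-2.030

p · q = 1·(-5) + 2·(-4) = -5 - 8 = -13
|q| = √(25 + 16) = √41 ≈ 6.4031
comp_q p = -13 / √41 ≈ -2.030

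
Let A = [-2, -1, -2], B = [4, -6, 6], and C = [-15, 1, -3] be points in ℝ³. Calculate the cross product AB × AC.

AB = (6, -5, 8)
AC = (-13, 2, -1)
i: (-5)·(-1) - 8·2 = 5 - 16 = -11
j: 8·(-13) - 6·(-1) = -104 - (-6) = -98
k: 6·2 - (-5)·(-13) = 12 - 65 = -53
AB × AC = (-11, -98, -53)

(-11, -98, -53)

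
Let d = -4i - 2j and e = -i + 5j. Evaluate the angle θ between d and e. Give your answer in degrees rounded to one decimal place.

d · e = (-4)·(-1) + (-2)·5 = 4 - 10 = -6
|d|² = 16 + 4 = 20,  |d| = √20 ≈ 4.472136
|e|² = 1 + 25 = 26,  |e| = √26 ≈ 5.099020
cos θ = -6 / (4.472136 · 5.099020) ≈ -0.26312
θ = arccos(-0.26312) ≈ 105.3°

105.3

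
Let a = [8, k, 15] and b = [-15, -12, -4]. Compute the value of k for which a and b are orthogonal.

a · b = 8·(-15) + k·(-12) + 15·(-4) = -180 - 12k
Set equal to 0: -12k = 180, so k = -15.

-15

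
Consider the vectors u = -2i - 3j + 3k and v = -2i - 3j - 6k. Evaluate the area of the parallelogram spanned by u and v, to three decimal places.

i: (-3)·(-6) - 3·(-3) = 18 - (-9) = 27
j: 3·(-2) - (-2)·(-6) = -6 - 12 = -18
k: (-2)·(-3) - (-3)·(-2) = 6 - 6 = 0
u × v = (27, -18, 0)
|u × v| = √(27² + (-18)² + 0²) = √1053 ≈ 32.4500

32.450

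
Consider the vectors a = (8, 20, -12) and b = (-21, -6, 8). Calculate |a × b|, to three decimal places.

i: 20·8 - (-12)·(-6) = 160 - 72 = 88
j: (-12)·(-21) - 8·8 = 252 - 64 = 188
k: 8·(-6) - 20·(-21) = -48 - (-420) = 372
a × b = (88, 188, 372)
|a × b| = √(88² + 188² + 372²) = √181472 ≈ 425.9953

425.995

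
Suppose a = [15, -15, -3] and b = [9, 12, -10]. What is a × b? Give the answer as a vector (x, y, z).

i: (-15)·(-10) - (-3)·12 = 150 - (-36) = 186
j: (-3)·9 - 15·(-10) = -27 - (-150) = 123
k: 15·12 - (-15)·9 = 180 - (-135) = 315
a × b = (186, 123, 315)

(186, 123, 315)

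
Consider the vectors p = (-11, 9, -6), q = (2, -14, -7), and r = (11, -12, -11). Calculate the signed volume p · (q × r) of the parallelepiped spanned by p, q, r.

q × r:
i: (-14)·(-11) - (-7)·(-12) = 154 - 84 = 70
j: (-7)·11 - 2·(-11) = -77 - (-22) = -55
k: 2·(-12) - (-14)·11 = -24 - (-154) = 130
q × r = (70, -55, 130)
p · (q × r) = (-11)·70 + 9·(-55) + (-6)·130 = -770 - 495 - 780 = -2045

-2045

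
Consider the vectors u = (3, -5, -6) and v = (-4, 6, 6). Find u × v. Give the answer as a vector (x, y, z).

(6, 6, -2)

i: (-5)·6 - (-6)·6 = -30 - (-36) = 6
j: (-6)·(-4) - 3·6 = 24 - 18 = 6
k: 3·6 - (-5)·(-4) = 18 - 20 = -2
u × v = (6, 6, -2)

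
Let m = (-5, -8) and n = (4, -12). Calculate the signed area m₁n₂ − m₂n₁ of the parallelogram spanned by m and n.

92

(-5)·(-12) - (-8)·4 = 60 - (-32) = 92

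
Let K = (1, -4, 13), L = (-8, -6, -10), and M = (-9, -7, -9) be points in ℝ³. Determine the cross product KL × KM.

(-25, 32, 7)

KL = (-9, -2, -23)
KM = (-10, -3, -22)
i: (-2)·(-22) - (-23)·(-3) = 44 - 69 = -25
j: (-23)·(-10) - (-9)·(-22) = 230 - 198 = 32
k: (-9)·(-3) - (-2)·(-10) = 27 - 20 = 7
KL × KM = (-25, 32, 7)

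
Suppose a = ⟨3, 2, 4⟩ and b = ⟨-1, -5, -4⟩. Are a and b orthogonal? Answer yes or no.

a · b = 3·(-1) + 2·(-5) + 4·(-4) = -3 - 10 - 16 = -29
Nonzero, so the vectors are not orthogonal.

no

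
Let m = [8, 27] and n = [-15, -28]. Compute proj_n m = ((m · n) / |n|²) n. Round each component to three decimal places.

m · n = 8·(-15) + 27·(-28) = -120 - 756 = -876
|n|² = 225 + 784 = 1009
proj_n m = (-876/1009) · (-15, -28) ≈ (13.023, 24.309)

(13.023, 24.309)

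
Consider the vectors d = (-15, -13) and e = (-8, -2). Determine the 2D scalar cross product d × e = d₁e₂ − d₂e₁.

-74

(-15)·(-2) - (-13)·(-8) = 30 - 104 = -74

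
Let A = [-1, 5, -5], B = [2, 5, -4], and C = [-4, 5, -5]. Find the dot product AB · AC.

-9

AB = B − A = (3, 0, 1)
AC = C − A = (-3, 0, 0)
AB · AC = 3·(-3) + 0·0 + 1·0 = -9 + 0 + 0 = -9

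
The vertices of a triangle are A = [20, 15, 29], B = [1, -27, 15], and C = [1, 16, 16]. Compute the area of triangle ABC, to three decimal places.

495.341

AB = (-19, -42, -14),  AC = (-19, 1, -13)
i: (-42)·(-13) - (-14)·1 = 546 - (-14) = 560
j: (-14)·(-19) - (-19)·(-13) = 266 - 247 = 19
k: (-19)·1 - (-42)·(-19) = -19 - 798 = -817
AB × AC = (560, 19, -817)
|AB × AC| = √981450 ≈ 990.6816
area = ½ · 990.6816 ≈ 495.341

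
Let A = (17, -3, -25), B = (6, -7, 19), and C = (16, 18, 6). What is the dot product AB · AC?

AB = B − A = (-11, -4, 44)
AC = C − A = (-1, 21, 31)
AB · AC = (-11)·(-1) + (-4)·21 + 44·31 = 11 - 84 + 1364 = 1291

1291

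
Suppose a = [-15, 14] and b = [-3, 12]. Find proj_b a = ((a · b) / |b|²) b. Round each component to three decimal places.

(-4.176, 16.706)

a · b = (-15)·(-3) + 14·12 = 45 + 168 = 213
|b|² = 9 + 144 = 153
proj_b a = (213/153) · (-3, 12) ≈ (-4.176, 16.706)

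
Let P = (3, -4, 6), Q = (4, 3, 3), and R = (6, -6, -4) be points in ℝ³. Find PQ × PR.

PQ = (1, 7, -3)
PR = (3, -2, -10)
i: 7·(-10) - (-3)·(-2) = -70 - 6 = -76
j: (-3)·3 - 1·(-10) = -9 - (-10) = 1
k: 1·(-2) - 7·3 = -2 - 21 = -23
PQ × PR = (-76, 1, -23)

(-76, 1, -23)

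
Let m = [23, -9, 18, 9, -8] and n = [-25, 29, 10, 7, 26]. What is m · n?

-801

m · n = 23·(-25) + (-9)·29 + 18·10 + 9·7 + (-8)·26 = -575 - 261 + 180 + 63 - 208 = -801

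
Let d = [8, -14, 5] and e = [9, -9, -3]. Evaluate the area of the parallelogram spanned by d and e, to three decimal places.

i: (-14)·(-3) - 5·(-9) = 42 - (-45) = 87
j: 5·9 - 8·(-3) = 45 - (-24) = 69
k: 8·(-9) - (-14)·9 = -72 - (-126) = 54
d × e = (87, 69, 54)
|d × e| = √(87² + 69² + 54²) = √15246 ≈ 123.4747

123.475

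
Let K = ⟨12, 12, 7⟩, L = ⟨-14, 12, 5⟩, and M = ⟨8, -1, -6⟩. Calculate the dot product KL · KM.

KL = L − K = (-26, 0, -2)
KM = M − K = (-4, -13, -13)
KL · KM = (-26)·(-4) + 0·(-13) + (-2)·(-13) = 104 + 0 + 26 = 130

130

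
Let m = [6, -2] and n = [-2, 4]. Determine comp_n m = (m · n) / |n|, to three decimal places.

-4.472

m · n = 6·(-2) + (-2)·4 = -12 - 8 = -20
|n| = √(4 + 16) = √20 ≈ 4.4721
comp_n m = -20 / √20 ≈ -4.472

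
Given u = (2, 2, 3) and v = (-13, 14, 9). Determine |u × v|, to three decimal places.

i: 2·9 - 3·14 = 18 - 42 = -24
j: 3·(-13) - 2·9 = -39 - 18 = -57
k: 2·14 - 2·(-13) = 28 - (-26) = 54
u × v = (-24, -57, 54)
|u × v| = √((-24)² + (-57)² + 54²) = √6741 ≈ 82.1036

82.104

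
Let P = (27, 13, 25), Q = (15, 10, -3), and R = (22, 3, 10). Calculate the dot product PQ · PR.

510

PQ = Q − P = (-12, -3, -28)
PR = R − P = (-5, -10, -15)
PQ · PR = (-12)·(-5) + (-3)·(-10) + (-28)·(-15) = 60 + 30 + 420 = 510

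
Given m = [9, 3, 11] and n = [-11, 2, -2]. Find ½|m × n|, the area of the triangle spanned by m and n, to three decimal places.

59.148

i: 3·(-2) - 11·2 = -6 - 22 = -28
j: 11·(-11) - 9·(-2) = -121 - (-18) = -103
k: 9·2 - 3·(-11) = 18 - (-33) = 51
m × n = (-28, -103, 51)
|m × n| = √((-28)² + (-103)² + 51²) = √13994 ≈ 118.2962
area = ½ · 118.2962 ≈ 59.148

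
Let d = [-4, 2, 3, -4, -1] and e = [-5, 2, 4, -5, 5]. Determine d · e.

51

d · e = (-4)·(-5) + 2·2 + 3·4 + (-4)·(-5) + (-1)·5 = 20 + 4 + 12 + 20 - 5 = 51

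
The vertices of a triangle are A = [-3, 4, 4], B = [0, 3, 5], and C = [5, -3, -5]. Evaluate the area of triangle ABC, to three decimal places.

20.310

AB = (3, -1, 1),  AC = (8, -7, -9)
i: (-1)·(-9) - 1·(-7) = 9 - (-7) = 16
j: 1·8 - 3·(-9) = 8 - (-27) = 35
k: 3·(-7) - (-1)·8 = -21 - (-8) = -13
AB × AC = (16, 35, -13)
|AB × AC| = √1650 ≈ 40.6202
area = ½ · 40.6202 ≈ 20.310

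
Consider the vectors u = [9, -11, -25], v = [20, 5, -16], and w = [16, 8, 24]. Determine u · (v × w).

v × w:
i: 5·24 - (-16)·8 = 120 - (-128) = 248
j: (-16)·16 - 20·24 = -256 - 480 = -736
k: 20·8 - 5·16 = 160 - 80 = 80
v × w = (248, -736, 80)
u · (v × w) = 9·248 + (-11)·(-736) + (-25)·80 = 2232 + 8096 - 2000 = 8328

8328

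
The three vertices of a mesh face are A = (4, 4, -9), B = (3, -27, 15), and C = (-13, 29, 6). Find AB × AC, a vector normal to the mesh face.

(-1065, -393, -552)

AB = (-1, -31, 24)
AC = (-17, 25, 15)
i: (-31)·15 - 24·25 = -465 - 600 = -1065
j: 24·(-17) - (-1)·15 = -408 - (-15) = -393
k: (-1)·25 - (-31)·(-17) = -25 - 527 = -552
AB × AC = (-1065, -393, -552)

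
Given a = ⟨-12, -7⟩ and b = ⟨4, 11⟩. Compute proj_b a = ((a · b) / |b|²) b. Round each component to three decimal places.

(-3.650, -10.036)

a · b = (-12)·4 + (-7)·11 = -48 - 77 = -125
|b|² = 16 + 121 = 137
proj_b a = (-125/137) · (4, 11) ≈ (-3.650, -10.036)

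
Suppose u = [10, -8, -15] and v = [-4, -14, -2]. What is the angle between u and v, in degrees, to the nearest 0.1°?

u · v = 10·(-4) + (-8)·(-14) + (-15)·(-2) = -40 + 112 + 30 = 102
|u|² = 100 + 64 + 225 = 389,  |u| = √389 ≈ 19.723083
|v|² = 16 + 196 + 4 = 216,  |v| = √216 ≈ 14.696938
cos θ = 102 / (19.723083 · 14.696938) ≈ 0.35188
θ = arccos(0.35188) ≈ 69.4°

69.4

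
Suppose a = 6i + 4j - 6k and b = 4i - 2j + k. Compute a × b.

i: 4·1 - (-6)·(-2) = 4 - 12 = -8
j: (-6)·4 - 6·1 = -24 - 6 = -30
k: 6·(-2) - 4·4 = -12 - 16 = -28
a × b = (-8, -30, -28)

(-8, -30, -28)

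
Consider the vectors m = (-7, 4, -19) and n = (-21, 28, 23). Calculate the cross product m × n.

i: 4·23 - (-19)·28 = 92 - (-532) = 624
j: (-19)·(-21) - (-7)·23 = 399 - (-161) = 560
k: (-7)·28 - 4·(-21) = -196 - (-84) = -112
m × n = (624, 560, -112)

(624, 560, -112)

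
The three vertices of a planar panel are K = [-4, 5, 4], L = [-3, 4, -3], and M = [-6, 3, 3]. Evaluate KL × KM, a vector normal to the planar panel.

(-13, 15, -4)

KL = (1, -1, -7)
KM = (-2, -2, -1)
i: (-1)·(-1) - (-7)·(-2) = 1 - 14 = -13
j: (-7)·(-2) - 1·(-1) = 14 - (-1) = 15
k: 1·(-2) - (-1)·(-2) = -2 - 2 = -4
KL × KM = (-13, 15, -4)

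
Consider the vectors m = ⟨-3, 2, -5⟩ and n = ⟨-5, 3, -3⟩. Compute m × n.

i: 2·(-3) - (-5)·3 = -6 - (-15) = 9
j: (-5)·(-5) - (-3)·(-3) = 25 - 9 = 16
k: (-3)·3 - 2·(-5) = -9 - (-10) = 1
m × n = (9, 16, 1)

(9, 16, 1)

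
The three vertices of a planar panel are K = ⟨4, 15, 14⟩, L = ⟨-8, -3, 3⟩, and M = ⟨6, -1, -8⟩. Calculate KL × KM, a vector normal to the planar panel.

KL = (-12, -18, -11)
KM = (2, -16, -22)
i: (-18)·(-22) - (-11)·(-16) = 396 - 176 = 220
j: (-11)·2 - (-12)·(-22) = -22 - 264 = -286
k: (-12)·(-16) - (-18)·2 = 192 - (-36) = 228
KL × KM = (220, -286, 228)

(220, -286, 228)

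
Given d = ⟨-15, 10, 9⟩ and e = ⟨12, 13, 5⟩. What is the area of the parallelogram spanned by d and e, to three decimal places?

i: 10·5 - 9·13 = 50 - 117 = -67
j: 9·12 - (-15)·5 = 108 - (-75) = 183
k: (-15)·13 - 10·12 = -195 - 120 = -315
d × e = (-67, 183, -315)
|d × e| = √((-67)² + 183² + (-315)²) = √137203 ≈ 370.4092

370.409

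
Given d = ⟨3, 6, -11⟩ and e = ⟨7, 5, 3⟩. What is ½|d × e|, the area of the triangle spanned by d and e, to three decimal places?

57.996

i: 6·3 - (-11)·5 = 18 - (-55) = 73
j: (-11)·7 - 3·3 = -77 - 9 = -86
k: 3·5 - 6·7 = 15 - 42 = -27
d × e = (73, -86, -27)
|d × e| = √(73² + (-86)² + (-27)²) = √13454 ≈ 115.9914
area = ½ · 115.9914 ≈ 57.996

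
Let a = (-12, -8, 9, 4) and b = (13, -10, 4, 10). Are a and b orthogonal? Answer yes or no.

yes

a · b = (-12)·13 + (-8)·(-10) + 9·4 + 4·10 = -156 + 80 + 36 + 40 = 0
Zero, so the vectors are orthogonal.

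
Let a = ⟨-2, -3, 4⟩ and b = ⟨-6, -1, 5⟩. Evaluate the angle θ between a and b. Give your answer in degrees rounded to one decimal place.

a · b = (-2)·(-6) + (-3)·(-1) + 4·5 = 12 + 3 + 20 = 35
|a|² = 4 + 9 + 16 = 29,  |a| = √29 ≈ 5.385165
|b|² = 36 + 1 + 25 = 62,  |b| = √62 ≈ 7.874008
cos θ = 35 / (5.385165 · 7.874008) ≈ 0.82542
θ = arccos(0.82542) ≈ 34.4°

34.4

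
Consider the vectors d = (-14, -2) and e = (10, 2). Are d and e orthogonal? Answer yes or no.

no

d · e = (-14)·10 + (-2)·2 = -140 - 4 = -144
Nonzero, so the vectors are not orthogonal.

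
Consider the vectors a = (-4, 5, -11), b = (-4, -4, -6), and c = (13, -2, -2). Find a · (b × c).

-1074

b × c:
i: (-4)·(-2) - (-6)·(-2) = 8 - 12 = -4
j: (-6)·13 - (-4)·(-2) = -78 - 8 = -86
k: (-4)·(-2) - (-4)·13 = 8 - (-52) = 60
b × c = (-4, -86, 60)
a · (b × c) = (-4)·(-4) + 5·(-86) + (-11)·60 = 16 - 430 - 660 = -1074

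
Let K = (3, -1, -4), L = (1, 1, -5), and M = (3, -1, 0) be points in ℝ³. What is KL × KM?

(8, 8, 0)

KL = (-2, 2, -1)
KM = (0, 0, 4)
i: 2·4 - (-1)·0 = 8 - 0 = 8
j: (-1)·0 - (-2)·4 = 0 - (-8) = 8
k: (-2)·0 - 2·0 = 0 - 0 = 0
KL × KM = (8, 8, 0)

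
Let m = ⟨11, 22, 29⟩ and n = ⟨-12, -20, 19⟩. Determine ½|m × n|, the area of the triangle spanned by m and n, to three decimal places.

571.880

i: 22·19 - 29·(-20) = 418 - (-580) = 998
j: 29·(-12) - 11·19 = -348 - 209 = -557
k: 11·(-20) - 22·(-12) = -220 - (-264) = 44
m × n = (998, -557, 44)
|m × n| = √(998² + (-557)² + 44²) = √1308189 ≈ 1143.7609
area = ½ · 1143.7609 ≈ 571.880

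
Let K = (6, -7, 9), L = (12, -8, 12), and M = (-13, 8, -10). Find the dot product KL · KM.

KL = L − K = (6, -1, 3)
KM = M − K = (-19, 15, -19)
KL · KM = 6·(-19) + (-1)·15 + 3·(-19) = -114 - 15 - 57 = -186

-186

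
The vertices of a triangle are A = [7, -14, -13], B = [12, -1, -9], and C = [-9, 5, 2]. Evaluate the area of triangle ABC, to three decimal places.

AB = (5, 13, 4),  AC = (-16, 19, 15)
i: 13·15 - 4·19 = 195 - 76 = 119
j: 4·(-16) - 5·15 = -64 - 75 = -139
k: 5·19 - 13·(-16) = 95 - (-208) = 303
AB × AC = (119, -139, 303)
|AB × AC| = √125291 ≈ 353.9647
area = ½ · 353.9647 ≈ 176.982

176.982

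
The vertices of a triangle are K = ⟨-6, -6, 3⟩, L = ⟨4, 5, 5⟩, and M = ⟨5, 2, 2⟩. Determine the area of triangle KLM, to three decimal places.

KL = (10, 11, 2),  KM = (11, 8, -1)
i: 11·(-1) - 2·8 = -11 - 16 = -27
j: 2·11 - 10·(-1) = 22 - (-10) = 32
k: 10·8 - 11·11 = 80 - 121 = -41
KL × KM = (-27, 32, -41)
|KL × KM| = √3434 ≈ 58.6003
area = ½ · 58.6003 ≈ 29.300

29.300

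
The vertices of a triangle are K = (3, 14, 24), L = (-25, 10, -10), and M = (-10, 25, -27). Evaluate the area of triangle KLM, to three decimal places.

599.141

KL = (-28, -4, -34),  KM = (-13, 11, -51)
i: (-4)·(-51) - (-34)·11 = 204 - (-374) = 578
j: (-34)·(-13) - (-28)·(-51) = 442 - 1428 = -986
k: (-28)·11 - (-4)·(-13) = -308 - 52 = -360
KL × KM = (578, -986, -360)
|KL × KM| = √1435880 ≈ 1198.2821
area = ½ · 1198.2821 ≈ 599.141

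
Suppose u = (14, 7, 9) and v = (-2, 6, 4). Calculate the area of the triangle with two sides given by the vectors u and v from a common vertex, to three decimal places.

i: 7·4 - 9·6 = 28 - 54 = -26
j: 9·(-2) - 14·4 = -18 - 56 = -74
k: 14·6 - 7·(-2) = 84 - (-14) = 98
u × v = (-26, -74, 98)
|u × v| = √((-26)² + (-74)² + 98²) = √15756 ≈ 125.5229
area = ½ · 125.5229 ≈ 62.761

62.761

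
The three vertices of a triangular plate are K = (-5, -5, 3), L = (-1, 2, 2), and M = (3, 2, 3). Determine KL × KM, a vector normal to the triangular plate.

(7, -8, -28)

KL = (4, 7, -1)
KM = (8, 7, 0)
i: 7·0 - (-1)·7 = 0 - (-7) = 7
j: (-1)·8 - 4·0 = -8 - 0 = -8
k: 4·7 - 7·8 = 28 - 56 = -28
KL × KM = (7, -8, -28)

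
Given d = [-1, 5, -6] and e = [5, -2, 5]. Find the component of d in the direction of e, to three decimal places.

-6.124

d · e = (-1)·5 + 5·(-2) + (-6)·5 = -5 - 10 - 30 = -45
|e| = √(25 + 4 + 25) = √54 ≈ 7.3485
comp_e d = -45 / √54 ≈ -6.124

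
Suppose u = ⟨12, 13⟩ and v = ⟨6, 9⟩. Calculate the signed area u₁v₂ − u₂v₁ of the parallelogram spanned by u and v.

12·9 - 13·6 = 108 - 78 = 30

30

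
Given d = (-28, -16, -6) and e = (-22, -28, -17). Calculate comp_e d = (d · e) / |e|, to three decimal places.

d · e = (-28)·(-22) + (-16)·(-28) + (-6)·(-17) = 616 + 448 + 102 = 1166
|e| = √(484 + 784 + 289) = √1557 ≈ 39.4588
comp_e d = 1166 / √1557 ≈ 29.550

29.550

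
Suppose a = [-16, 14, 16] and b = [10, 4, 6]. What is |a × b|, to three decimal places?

327.951

i: 14·6 - 16·4 = 84 - 64 = 20
j: 16·10 - (-16)·6 = 160 - (-96) = 256
k: (-16)·4 - 14·10 = -64 - 140 = -204
a × b = (20, 256, -204)
|a × b| = √(20² + 256² + (-204)²) = √107552 ≈ 327.9512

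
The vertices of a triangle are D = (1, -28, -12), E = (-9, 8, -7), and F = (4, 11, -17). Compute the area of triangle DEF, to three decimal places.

DE = (-10, 36, 5),  DF = (3, 39, -5)
i: 36·(-5) - 5·39 = -180 - 195 = -375
j: 5·3 - (-10)·(-5) = 15 - 50 = -35
k: (-10)·39 - 36·3 = -390 - 108 = -498
DE × DF = (-375, -35, -498)
|DE × DF| = √389854 ≈ 624.3829
area = ½ · 624.3829 ≈ 312.191

312.191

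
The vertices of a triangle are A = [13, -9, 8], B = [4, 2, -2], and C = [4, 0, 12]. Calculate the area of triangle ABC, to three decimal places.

AB = (-9, 11, -10),  AC = (-9, 9, 4)
i: 11·4 - (-10)·9 = 44 - (-90) = 134
j: (-10)·(-9) - (-9)·4 = 90 - (-36) = 126
k: (-9)·9 - 11·(-9) = -81 - (-99) = 18
AB × AC = (134, 126, 18)
|AB × AC| = √34156 ≈ 184.8134
area = ½ · 184.8134 ≈ 92.407

92.407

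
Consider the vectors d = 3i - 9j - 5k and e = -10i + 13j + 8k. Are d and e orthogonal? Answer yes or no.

d · e = 3·(-10) + (-9)·13 + (-5)·8 = -30 - 117 - 40 = -187
Nonzero, so the vectors are not orthogonal.

no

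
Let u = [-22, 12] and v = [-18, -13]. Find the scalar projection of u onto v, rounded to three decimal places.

u · v = (-22)·(-18) + 12·(-13) = 396 - 156 = 240
|v| = √(324 + 169) = √493 ≈ 22.2036
comp_v u = 240 / √493 ≈ 10.809

10.809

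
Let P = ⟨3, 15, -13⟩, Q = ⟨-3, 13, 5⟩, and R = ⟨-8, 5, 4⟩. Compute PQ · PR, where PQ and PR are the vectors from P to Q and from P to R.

PQ = Q − P = (-6, -2, 18)
PR = R − P = (-11, -10, 17)
PQ · PR = (-6)·(-11) + (-2)·(-10) + 18·17 = 66 + 20 + 306 = 392

392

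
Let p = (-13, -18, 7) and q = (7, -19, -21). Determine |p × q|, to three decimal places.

671.138

i: (-18)·(-21) - 7·(-19) = 378 - (-133) = 511
j: 7·7 - (-13)·(-21) = 49 - 273 = -224
k: (-13)·(-19) - (-18)·7 = 247 - (-126) = 373
p × q = (511, -224, 373)
|p × q| = √(511² + (-224)² + 373²) = √450426 ≈ 671.1378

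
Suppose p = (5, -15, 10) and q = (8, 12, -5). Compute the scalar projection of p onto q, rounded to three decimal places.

p · q = 5·8 + (-15)·12 + 10·(-5) = 40 - 180 - 50 = -190
|q| = √(64 + 144 + 25) = √233 ≈ 15.2643
comp_q p = -190 / √233 ≈ -12.447

-12.447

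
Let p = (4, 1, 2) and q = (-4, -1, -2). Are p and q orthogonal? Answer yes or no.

p · q = 4·(-4) + 1·(-1) + 2·(-2) = -16 - 1 - 4 = -21
Nonzero, so the vectors are not orthogonal.

no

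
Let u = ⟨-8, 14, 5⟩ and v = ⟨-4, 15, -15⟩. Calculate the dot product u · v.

u · v = (-8)·(-4) + 14·15 + 5·(-15) = 32 + 210 - 75 = 167

167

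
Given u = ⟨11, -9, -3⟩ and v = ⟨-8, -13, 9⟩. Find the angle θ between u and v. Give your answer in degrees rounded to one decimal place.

u · v = 11·(-8) + (-9)·(-13) + (-3)·9 = -88 + 117 - 27 = 2
|u|² = 121 + 81 + 9 = 211,  |u| = √211 ≈ 14.525839
|v|² = 64 + 169 + 81 = 314,  |v| = √314 ≈ 17.720045
cos θ = 2 / (14.525839 · 17.720045) ≈ 0.00777
θ = arccos(0.00777) ≈ 89.6°

89.6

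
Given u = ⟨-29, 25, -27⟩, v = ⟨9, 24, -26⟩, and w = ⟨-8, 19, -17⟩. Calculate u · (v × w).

v × w:
i: 24·(-17) - (-26)·19 = -408 - (-494) = 86
j: (-26)·(-8) - 9·(-17) = 208 - (-153) = 361
k: 9·19 - 24·(-8) = 171 - (-192) = 363
v × w = (86, 361, 363)
u · (v × w) = (-29)·86 + 25·361 + (-27)·363 = -2494 + 9025 - 9801 = -3270

-3270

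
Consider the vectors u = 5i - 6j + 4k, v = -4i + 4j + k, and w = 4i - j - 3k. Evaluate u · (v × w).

-55

v × w:
i: 4·(-3) - 1·(-1) = -12 - (-1) = -11
j: 1·4 - (-4)·(-3) = 4 - 12 = -8
k: (-4)·(-1) - 4·4 = 4 - 16 = -12
v × w = (-11, -8, -12)
u · (v × w) = 5·(-11) + (-6)·(-8) + 4·(-12) = -55 + 48 - 48 = -55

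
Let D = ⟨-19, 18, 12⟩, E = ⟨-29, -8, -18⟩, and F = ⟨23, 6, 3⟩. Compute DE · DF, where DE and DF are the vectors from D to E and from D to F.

162

DE = E − D = (-10, -26, -30)
DF = F − D = (42, -12, -9)
DE · DF = (-10)·42 + (-26)·(-12) + (-30)·(-9) = -420 + 312 + 270 = 162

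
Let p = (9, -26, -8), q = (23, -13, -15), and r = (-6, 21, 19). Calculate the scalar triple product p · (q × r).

6394

q × r:
i: (-13)·19 - (-15)·21 = -247 - (-315) = 68
j: (-15)·(-6) - 23·19 = 90 - 437 = -347
k: 23·21 - (-13)·(-6) = 483 - 78 = 405
q × r = (68, -347, 405)
p · (q × r) = 9·68 + (-26)·(-347) + (-8)·405 = 612 + 9022 - 3240 = 6394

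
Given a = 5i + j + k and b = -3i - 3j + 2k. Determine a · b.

a · b = 5·(-3) + 1·(-3) + 1·2 = -15 - 3 + 2 = -16

-16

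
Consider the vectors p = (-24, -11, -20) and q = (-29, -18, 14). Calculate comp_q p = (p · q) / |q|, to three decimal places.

p · q = (-24)·(-29) + (-11)·(-18) + (-20)·14 = 696 + 198 - 280 = 614
|q| = √(841 + 324 + 196) = √1361 ≈ 36.8917
comp_q p = 614 / √1361 ≈ 16.643

16.643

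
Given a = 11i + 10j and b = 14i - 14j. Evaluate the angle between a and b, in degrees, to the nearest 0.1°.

a · b = 11·14 + 10·(-14) = 154 - 140 = 14
|a|² = 121 + 100 = 221,  |a| = √221 ≈ 14.866069
|b|² = 196 + 196 = 392,  |b| = √392 ≈ 19.798990
cos θ = 14 / (14.866069 · 19.798990) ≈ 0.04757
θ = arccos(0.04757) ≈ 87.3°

87.3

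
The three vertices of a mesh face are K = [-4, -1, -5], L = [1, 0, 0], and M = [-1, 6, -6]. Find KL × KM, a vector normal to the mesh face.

(-36, 20, 32)

KL = (5, 1, 5)
KM = (3, 7, -1)
i: 1·(-1) - 5·7 = -1 - 35 = -36
j: 5·3 - 5·(-1) = 15 - (-5) = 20
k: 5·7 - 1·3 = 35 - 3 = 32
KL × KM = (-36, 20, 32)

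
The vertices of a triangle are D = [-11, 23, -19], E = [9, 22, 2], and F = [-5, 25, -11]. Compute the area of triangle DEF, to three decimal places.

DE = (20, -1, 21),  DF = (6, 2, 8)
i: (-1)·8 - 21·2 = -8 - 42 = -50
j: 21·6 - 20·8 = 126 - 160 = -34
k: 20·2 - (-1)·6 = 40 - (-6) = 46
DE × DF = (-50, -34, 46)
|DE × DF| = √5772 ≈ 75.9737
area = ½ · 75.9737 ≈ 37.987

37.987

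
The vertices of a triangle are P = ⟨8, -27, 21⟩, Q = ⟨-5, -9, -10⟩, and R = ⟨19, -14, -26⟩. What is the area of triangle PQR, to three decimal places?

556.157

PQ = (-13, 18, -31),  PR = (11, 13, -47)
i: 18·(-47) - (-31)·13 = -846 - (-403) = -443
j: (-31)·11 - (-13)·(-47) = -341 - 611 = -952
k: (-13)·13 - 18·11 = -169 - 198 = -367
PQ × PR = (-443, -952, -367)
|PQ × PR| = √1237242 ≈ 1112.3138
area = ½ · 1112.3138 ≈ 556.157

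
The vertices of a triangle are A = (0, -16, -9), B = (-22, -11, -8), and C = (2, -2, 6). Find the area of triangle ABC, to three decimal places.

231.878

AB = (-22, 5, 1),  AC = (2, 14, 15)
i: 5·15 - 1·14 = 75 - 14 = 61
j: 1·2 - (-22)·15 = 2 - (-330) = 332
k: (-22)·14 - 5·2 = -308 - 10 = -318
AB × AC = (61, 332, -318)
|AB × AC| = √215069 ≈ 463.7553
area = ½ · 463.7553 ≈ 231.878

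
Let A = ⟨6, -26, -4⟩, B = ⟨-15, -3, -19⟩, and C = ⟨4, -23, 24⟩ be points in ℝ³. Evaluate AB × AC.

AB = (-21, 23, -15)
AC = (-2, 3, 28)
i: 23·28 - (-15)·3 = 644 - (-45) = 689
j: (-15)·(-2) - (-21)·28 = 30 - (-588) = 618
k: (-21)·3 - 23·(-2) = -63 - (-46) = -17
AB × AC = (689, 618, -17)

(689, 618, -17)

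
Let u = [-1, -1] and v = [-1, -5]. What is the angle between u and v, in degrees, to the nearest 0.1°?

u · v = (-1)·(-1) + (-1)·(-5) = 1 + 5 = 6
|u|² = 1 + 1 = 2,  |u| = √2 ≈ 1.414214
|v|² = 1 + 25 = 26,  |v| = √26 ≈ 5.099020
cos θ = 6 / (1.414214 · 5.099020) ≈ 0.83205
θ = arccos(0.83205) ≈ 33.7°

33.7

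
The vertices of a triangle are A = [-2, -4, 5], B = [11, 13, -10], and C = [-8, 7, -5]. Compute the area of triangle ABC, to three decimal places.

AB = (13, 17, -15),  AC = (-6, 11, -10)
i: 17·(-10) - (-15)·11 = -170 - (-165) = -5
j: (-15)·(-6) - 13·(-10) = 90 - (-130) = 220
k: 13·11 - 17·(-6) = 143 - (-102) = 245
AB × AC = (-5, 220, 245)
|AB × AC| = √108450 ≈ 329.3175
area = ½ · 329.3175 ≈ 164.659

164.659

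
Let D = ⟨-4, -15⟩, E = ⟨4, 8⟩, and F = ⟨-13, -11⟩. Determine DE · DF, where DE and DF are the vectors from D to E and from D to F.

20

DE = E − D = (8, 23)
DF = F − D = (-9, 4)
DE · DF = 8·(-9) + 23·4 = -72 + 92 = 20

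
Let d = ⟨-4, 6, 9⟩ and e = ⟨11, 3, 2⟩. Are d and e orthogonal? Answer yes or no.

d · e = (-4)·11 + 6·3 + 9·2 = -44 + 18 + 18 = -8
Nonzero, so the vectors are not orthogonal.

no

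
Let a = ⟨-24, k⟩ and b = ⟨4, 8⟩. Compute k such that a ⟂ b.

12

a · b = (-24)·4 + k·8 = -96 + 8k
Set equal to 0: 8k = 96, so k = 12.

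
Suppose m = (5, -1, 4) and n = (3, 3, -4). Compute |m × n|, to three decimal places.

i: (-1)·(-4) - 4·3 = 4 - 12 = -8
j: 4·3 - 5·(-4) = 12 - (-20) = 32
k: 5·3 - (-1)·3 = 15 - (-3) = 18
m × n = (-8, 32, 18)
|m × n| = √((-8)² + 32² + 18²) = √1412 ≈ 37.5766

37.577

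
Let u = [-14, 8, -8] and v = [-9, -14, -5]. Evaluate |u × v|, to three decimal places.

i: 8·(-5) - (-8)·(-14) = -40 - 112 = -152
j: (-8)·(-9) - (-14)·(-5) = 72 - 70 = 2
k: (-14)·(-14) - 8·(-9) = 196 - (-72) = 268
u × v = (-152, 2, 268)
|u × v| = √((-152)² + 2² + 268²) = √94932 ≈ 308.1104

308.110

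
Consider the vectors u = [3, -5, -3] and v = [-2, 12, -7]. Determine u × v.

(71, 27, 26)

i: (-5)·(-7) - (-3)·12 = 35 - (-36) = 71
j: (-3)·(-2) - 3·(-7) = 6 - (-21) = 27
k: 3·12 - (-5)·(-2) = 36 - 10 = 26
u × v = (71, 27, 26)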